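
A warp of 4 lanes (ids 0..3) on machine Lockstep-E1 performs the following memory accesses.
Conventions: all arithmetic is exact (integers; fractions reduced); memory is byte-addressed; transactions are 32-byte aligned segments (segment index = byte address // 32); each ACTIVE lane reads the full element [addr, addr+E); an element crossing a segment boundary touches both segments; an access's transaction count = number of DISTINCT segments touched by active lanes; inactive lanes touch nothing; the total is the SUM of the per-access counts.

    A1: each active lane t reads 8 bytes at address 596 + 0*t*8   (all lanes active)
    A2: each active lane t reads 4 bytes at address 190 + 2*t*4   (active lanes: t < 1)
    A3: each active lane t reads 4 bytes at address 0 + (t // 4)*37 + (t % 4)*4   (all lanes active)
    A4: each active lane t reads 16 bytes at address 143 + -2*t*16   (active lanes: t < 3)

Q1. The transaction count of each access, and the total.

A1: 1 transaction
A2: 2 transactions
A3: 1 transaction
A4: 3 transactions

Answer: 1,2,1,3; total 7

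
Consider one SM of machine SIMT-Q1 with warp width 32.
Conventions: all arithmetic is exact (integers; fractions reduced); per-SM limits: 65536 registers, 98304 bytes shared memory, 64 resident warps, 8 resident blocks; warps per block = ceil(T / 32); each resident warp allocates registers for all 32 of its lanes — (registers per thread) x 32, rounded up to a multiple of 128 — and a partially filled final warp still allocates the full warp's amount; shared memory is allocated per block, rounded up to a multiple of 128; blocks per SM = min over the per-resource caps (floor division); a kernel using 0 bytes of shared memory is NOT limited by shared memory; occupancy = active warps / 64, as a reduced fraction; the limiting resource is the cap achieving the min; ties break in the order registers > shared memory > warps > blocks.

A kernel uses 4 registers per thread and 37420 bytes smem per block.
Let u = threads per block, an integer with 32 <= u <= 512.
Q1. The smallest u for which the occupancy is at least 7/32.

Answer: u = 193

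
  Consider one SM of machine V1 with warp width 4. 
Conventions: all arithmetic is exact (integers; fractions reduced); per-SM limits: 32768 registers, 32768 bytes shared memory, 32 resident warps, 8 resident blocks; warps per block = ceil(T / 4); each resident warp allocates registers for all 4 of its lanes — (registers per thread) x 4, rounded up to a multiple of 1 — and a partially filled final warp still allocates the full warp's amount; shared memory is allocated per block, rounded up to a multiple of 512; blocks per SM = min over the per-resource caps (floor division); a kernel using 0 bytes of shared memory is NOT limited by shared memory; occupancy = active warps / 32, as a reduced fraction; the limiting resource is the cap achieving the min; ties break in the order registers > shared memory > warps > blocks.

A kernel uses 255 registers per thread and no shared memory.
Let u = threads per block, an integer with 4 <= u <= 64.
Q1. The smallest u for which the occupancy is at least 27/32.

Answer: u = 13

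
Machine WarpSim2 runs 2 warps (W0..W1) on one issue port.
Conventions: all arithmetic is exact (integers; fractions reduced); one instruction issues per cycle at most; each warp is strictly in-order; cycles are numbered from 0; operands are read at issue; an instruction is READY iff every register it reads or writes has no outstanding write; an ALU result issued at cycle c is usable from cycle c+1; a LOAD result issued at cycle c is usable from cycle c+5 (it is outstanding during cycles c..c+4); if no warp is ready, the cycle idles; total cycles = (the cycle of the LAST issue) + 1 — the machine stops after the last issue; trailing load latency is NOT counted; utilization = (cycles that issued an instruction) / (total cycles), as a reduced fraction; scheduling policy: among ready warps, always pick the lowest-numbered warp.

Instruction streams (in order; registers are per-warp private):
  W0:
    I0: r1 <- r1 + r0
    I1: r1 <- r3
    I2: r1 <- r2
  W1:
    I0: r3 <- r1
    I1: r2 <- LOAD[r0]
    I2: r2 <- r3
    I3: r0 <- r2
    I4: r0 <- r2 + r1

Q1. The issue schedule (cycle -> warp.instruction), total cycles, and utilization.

cycle 0: W0.I0
cycle 1: W0.I1
cycle 2: W0.I2
cycle 3: W1.I0
cycle 4: W1.I1
cycle 5: idle
cycle 6: idle
cycle 7: idle
cycle 8: idle
cycle 9: W1.I2
cycle 10: W1.I3
cycle 11: W1.I4

Answer: 12 cycles, utilization 2/3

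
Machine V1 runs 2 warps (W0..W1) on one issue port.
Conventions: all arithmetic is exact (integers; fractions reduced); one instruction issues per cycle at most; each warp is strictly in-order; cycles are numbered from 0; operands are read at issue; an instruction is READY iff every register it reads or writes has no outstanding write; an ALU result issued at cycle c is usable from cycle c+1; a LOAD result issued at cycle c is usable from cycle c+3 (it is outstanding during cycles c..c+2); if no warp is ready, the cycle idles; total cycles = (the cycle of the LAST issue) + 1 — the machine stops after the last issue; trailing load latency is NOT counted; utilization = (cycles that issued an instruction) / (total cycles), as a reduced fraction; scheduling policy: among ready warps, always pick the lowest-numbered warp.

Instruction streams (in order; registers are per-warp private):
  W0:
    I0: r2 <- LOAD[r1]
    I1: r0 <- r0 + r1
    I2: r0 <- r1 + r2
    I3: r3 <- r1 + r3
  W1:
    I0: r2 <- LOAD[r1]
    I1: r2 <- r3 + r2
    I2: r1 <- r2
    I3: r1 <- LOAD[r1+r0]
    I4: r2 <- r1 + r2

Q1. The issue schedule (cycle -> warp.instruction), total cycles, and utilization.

cycle 0: W0.I0
cycle 1: W0.I1
cycle 2: W1.I0
cycle 3: W0.I2
cycle 4: W0.I3
cycle 5: W1.I1
cycle 6: W1.I2
cycle 7: W1.I3
cycle 8: idle
cycle 9: idle
cycle 10: W1.I4

Answer: 11 cycles, utilization 9/11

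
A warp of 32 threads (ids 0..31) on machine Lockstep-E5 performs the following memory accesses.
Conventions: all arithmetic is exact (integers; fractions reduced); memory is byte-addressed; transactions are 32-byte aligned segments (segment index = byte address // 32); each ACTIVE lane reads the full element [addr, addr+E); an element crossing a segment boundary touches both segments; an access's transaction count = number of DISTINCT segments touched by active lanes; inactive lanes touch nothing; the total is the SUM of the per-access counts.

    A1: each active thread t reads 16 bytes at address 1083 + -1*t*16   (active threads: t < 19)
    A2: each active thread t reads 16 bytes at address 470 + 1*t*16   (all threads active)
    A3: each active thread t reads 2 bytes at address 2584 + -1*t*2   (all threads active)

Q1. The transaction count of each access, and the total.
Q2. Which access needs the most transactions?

A1: 11 transactions
A2: 17 transactions
A3: 3 transactions

Answer: 11,17,3; total 31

Answer: A2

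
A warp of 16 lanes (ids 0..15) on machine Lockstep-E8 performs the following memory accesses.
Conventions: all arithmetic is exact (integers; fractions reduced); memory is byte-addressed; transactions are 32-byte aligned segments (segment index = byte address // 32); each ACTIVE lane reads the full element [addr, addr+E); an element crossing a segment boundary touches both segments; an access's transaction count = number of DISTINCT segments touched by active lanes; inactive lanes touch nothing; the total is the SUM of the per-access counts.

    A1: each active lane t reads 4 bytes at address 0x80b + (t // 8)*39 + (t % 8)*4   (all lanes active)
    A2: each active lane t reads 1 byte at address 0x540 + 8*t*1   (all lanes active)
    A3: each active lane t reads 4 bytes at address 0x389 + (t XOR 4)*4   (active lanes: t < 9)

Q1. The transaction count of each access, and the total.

A1: 3 transactions
A2: 4 transactions
A3: 2 transactions

Answer: 3,4,2; total 9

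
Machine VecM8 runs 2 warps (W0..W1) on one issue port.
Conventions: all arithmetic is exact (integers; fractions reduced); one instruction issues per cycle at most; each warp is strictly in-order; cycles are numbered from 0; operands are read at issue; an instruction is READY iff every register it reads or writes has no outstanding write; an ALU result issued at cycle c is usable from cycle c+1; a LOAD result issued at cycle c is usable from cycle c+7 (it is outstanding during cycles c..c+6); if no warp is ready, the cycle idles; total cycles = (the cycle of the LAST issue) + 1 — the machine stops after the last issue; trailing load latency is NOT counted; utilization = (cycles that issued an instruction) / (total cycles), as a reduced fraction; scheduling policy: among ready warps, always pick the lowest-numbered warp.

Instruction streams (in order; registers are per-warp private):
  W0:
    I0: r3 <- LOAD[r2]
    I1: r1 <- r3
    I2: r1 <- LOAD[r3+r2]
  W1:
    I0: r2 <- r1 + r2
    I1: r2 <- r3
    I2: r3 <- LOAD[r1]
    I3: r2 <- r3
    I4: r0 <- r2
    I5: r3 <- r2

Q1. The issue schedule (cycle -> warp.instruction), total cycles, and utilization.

cycle 0: W0.I0
cycle 1: W1.I0
cycle 2: W1.I1
cycle 3: W1.I2
cycle 4: idle
cycle 5: idle
cycle 6: idle
cycle 7: W0.I1
cycle 8: W0.I2
cycle 9: idle
cycle 10: W1.I3
cycle 11: W1.I4
cycle 12: W1.I5

Answer: 13 cycles, utilization 9/13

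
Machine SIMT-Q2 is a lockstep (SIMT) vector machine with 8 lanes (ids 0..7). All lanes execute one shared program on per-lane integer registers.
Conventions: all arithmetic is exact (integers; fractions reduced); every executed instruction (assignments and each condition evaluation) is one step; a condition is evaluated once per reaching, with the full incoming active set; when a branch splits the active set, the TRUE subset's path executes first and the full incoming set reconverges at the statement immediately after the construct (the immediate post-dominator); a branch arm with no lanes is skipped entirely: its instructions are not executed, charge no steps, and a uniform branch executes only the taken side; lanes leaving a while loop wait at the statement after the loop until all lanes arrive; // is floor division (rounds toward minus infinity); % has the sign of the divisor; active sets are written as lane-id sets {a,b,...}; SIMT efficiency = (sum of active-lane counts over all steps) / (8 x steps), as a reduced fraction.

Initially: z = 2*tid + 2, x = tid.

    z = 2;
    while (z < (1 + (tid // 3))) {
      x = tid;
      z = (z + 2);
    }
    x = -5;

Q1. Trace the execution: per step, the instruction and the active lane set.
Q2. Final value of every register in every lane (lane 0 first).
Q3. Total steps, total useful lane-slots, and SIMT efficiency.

step 0: z <- 2                       {0,1,2,3,4,5,6,7}
step 1: eval (z < (1 + (tid // 3)))  {0,1,2,3,4,5,6,7}
step 2: x <- tid                     {6,7}
step 3: z <- (z + 2)                 {6,7}
step 4: eval (z < (1 + (tid // 3)))  {6,7}
step 5: x <- -5                      {0,1,2,3,4,5,6,7}

Answer: 6 steps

z: 2,2,2,2,2,2,4,4
x: -5,-5,-5,-5,-5,-5,-5,-5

steps = 6; useful = 30; efficiency = 30/48 = 5/8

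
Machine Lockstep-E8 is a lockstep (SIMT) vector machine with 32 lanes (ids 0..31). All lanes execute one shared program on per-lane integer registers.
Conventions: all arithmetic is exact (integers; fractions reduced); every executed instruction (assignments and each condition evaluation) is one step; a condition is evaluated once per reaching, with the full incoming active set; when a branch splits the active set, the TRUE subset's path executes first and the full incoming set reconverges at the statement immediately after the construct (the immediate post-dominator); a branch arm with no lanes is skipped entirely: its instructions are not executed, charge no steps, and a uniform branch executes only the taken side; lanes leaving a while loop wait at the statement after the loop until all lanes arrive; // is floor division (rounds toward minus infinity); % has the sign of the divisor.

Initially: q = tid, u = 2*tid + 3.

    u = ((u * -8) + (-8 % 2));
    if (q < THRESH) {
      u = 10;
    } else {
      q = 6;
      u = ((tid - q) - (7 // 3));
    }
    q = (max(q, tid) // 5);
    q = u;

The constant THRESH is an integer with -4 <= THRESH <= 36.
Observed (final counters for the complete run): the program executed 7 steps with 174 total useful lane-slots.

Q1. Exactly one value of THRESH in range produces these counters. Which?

Answer: THRESH = 18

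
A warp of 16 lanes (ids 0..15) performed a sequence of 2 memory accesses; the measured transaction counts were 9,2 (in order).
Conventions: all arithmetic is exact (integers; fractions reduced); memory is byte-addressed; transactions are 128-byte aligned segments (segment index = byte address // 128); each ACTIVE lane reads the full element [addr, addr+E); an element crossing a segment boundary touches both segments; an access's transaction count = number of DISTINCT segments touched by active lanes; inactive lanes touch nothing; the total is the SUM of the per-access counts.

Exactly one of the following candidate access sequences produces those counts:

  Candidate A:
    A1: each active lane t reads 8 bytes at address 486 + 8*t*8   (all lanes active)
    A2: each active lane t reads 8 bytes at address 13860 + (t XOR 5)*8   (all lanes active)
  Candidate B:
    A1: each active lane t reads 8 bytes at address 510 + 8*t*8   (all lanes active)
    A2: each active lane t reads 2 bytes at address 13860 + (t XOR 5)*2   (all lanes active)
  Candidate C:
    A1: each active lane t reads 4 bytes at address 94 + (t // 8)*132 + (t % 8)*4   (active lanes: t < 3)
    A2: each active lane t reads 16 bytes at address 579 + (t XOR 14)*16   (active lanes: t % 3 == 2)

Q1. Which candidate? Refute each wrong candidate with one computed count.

B: A2 gives 1 transaction, not 2
C: A1 gives 1 transaction, not 9
A: all counts match (9,2)

Answer: A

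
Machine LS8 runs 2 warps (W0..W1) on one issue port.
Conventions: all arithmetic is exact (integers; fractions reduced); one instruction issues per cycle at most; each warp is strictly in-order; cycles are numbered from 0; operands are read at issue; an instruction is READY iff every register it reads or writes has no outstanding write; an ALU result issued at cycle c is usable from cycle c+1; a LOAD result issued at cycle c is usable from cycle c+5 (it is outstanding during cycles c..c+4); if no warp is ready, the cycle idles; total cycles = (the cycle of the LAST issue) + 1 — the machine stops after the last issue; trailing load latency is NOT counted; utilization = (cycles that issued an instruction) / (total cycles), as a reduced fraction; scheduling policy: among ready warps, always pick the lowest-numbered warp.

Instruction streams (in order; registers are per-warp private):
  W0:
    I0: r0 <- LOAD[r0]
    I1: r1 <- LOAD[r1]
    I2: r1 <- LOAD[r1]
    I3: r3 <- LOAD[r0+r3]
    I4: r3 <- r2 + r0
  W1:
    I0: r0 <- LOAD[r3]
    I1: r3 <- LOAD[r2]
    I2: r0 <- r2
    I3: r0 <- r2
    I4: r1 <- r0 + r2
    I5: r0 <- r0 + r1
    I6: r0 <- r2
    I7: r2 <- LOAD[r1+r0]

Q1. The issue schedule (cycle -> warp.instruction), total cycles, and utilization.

cycle 0: W0.I0
cycle 1: W0.I1
cycle 2: W1.I0
cycle 3: W1.I1
cycle 4: idle
cycle 5: idle
cycle 6: W0.I2
cycle 7: W0.I3
cycle 8: W1.I2
cycle 9: W1.I3
cycle 10: W1.I4
cycle 11: W1.I5
cycle 12: W0.I4
cycle 13: W1.I6
cycle 14: W1.I7

Answer: 15 cycles, utilization 13/15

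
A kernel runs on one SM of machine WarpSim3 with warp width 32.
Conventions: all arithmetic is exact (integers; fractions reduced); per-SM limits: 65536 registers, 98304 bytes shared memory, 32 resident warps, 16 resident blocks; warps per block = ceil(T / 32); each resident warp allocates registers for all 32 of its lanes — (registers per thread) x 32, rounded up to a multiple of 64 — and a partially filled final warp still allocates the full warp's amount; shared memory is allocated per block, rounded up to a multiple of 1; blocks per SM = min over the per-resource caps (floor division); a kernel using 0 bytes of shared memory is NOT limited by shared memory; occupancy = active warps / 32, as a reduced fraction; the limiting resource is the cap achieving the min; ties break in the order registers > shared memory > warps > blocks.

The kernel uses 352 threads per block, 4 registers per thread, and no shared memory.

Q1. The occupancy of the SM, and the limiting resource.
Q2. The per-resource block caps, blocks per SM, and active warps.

Answer: occupancy 11/16, limited by warps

registers: 46 blocks
shared memory: no limit (kernel uses none)
warps: 2 blocks
blocks: 16 blocks

Answer: 2 blocks, 22 active warps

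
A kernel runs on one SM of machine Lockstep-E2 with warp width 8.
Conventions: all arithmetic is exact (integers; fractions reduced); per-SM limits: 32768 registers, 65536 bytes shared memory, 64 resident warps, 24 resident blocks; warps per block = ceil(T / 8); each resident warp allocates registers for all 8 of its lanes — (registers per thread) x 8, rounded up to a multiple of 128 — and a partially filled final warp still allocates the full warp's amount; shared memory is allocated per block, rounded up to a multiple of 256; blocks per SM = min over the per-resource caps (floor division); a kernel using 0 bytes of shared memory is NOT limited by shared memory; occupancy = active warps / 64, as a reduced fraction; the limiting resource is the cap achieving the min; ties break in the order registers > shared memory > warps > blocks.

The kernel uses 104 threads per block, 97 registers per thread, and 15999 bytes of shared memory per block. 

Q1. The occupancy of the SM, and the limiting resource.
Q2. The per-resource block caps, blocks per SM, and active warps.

Answer: occupancy 13/32, limited by registers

registers: 2 blocks
shared memory: 4 blocks
warps: 4 blocks
blocks: 24 blocks

Answer: 2 blocks, 26 active warps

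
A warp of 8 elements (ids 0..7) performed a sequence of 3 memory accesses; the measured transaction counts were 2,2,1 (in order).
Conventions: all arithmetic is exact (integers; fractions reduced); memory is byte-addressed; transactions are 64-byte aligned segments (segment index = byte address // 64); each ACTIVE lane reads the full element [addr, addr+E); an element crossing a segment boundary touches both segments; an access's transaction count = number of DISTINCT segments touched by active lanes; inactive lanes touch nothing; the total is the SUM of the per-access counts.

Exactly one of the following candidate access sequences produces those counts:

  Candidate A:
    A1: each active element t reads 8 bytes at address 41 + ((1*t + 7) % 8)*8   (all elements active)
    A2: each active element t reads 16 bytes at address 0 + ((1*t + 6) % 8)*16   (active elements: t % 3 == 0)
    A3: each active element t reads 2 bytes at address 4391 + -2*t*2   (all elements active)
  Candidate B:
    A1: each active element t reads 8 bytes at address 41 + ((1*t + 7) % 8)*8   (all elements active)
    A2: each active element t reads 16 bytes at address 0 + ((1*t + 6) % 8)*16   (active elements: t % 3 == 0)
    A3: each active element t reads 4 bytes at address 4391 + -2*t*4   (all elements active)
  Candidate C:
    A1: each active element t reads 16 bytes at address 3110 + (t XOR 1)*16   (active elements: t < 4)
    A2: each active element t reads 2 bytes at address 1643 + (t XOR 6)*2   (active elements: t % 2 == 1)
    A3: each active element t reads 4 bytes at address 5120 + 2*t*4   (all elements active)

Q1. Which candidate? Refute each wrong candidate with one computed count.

B: A3 gives 2 transactions, not 1
C: A2 gives 1 transaction, not 2
A: all counts match (2,2,1)

Answer: A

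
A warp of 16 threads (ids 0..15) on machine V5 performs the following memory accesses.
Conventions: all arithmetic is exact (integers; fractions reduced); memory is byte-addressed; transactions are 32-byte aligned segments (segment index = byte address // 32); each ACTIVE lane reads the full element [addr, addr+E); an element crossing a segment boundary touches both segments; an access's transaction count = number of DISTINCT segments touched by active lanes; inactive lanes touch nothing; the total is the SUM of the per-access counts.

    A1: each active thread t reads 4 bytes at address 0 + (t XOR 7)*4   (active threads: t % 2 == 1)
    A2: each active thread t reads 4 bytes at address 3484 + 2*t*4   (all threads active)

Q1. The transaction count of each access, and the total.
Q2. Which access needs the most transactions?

A1: 2 transactions
A2: 5 transactions

Answer: 2,5; total 7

Answer: A2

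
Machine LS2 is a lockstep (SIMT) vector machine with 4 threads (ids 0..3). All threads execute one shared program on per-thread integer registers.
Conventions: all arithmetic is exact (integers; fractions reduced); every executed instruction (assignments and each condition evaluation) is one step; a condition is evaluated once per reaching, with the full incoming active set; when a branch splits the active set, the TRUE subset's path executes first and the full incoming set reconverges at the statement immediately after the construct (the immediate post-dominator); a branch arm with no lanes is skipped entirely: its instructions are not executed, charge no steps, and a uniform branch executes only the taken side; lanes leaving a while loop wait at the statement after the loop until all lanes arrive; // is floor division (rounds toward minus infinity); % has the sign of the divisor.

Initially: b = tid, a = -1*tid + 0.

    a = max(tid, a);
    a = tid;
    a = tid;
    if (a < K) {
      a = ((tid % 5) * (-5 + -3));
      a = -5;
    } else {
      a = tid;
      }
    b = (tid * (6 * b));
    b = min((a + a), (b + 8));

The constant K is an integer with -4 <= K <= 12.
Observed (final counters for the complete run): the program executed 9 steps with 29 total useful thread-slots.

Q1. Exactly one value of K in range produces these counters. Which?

Answer: K = 1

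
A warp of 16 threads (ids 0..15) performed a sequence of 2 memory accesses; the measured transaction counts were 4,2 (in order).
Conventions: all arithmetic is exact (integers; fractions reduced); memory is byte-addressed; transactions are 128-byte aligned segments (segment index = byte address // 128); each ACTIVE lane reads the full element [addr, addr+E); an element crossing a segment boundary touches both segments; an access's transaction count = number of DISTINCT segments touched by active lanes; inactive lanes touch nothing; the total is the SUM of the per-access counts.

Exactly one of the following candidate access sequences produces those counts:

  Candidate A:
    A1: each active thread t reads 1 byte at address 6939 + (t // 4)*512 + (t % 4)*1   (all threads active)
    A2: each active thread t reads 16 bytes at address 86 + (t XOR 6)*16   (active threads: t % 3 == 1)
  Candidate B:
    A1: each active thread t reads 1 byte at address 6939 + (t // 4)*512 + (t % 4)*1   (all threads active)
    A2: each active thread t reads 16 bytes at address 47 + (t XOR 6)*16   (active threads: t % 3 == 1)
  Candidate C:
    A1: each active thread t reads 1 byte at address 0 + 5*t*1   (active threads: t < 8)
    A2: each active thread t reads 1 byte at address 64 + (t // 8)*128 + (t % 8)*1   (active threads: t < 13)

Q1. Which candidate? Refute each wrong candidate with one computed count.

A: A2 gives 3 transactions, not 2
C: A1 gives 1 transaction, not 4
B: all counts match (4,2)

Answer: B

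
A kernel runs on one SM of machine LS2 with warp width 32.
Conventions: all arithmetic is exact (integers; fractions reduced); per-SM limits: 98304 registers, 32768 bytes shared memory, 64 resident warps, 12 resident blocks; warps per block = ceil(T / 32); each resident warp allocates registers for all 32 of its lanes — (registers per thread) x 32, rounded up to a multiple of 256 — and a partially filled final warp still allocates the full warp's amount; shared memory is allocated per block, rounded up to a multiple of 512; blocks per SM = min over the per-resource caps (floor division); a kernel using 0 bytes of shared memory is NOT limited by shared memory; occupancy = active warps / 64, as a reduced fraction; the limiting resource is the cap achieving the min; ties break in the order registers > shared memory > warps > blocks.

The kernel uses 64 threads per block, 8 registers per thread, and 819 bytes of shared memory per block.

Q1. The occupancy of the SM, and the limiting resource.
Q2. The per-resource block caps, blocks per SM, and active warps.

Answer: occupancy 3/8, limited by blocks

registers: 192 blocks
shared memory: 32 blocks
warps: 32 blocks
blocks: 12 blocks

Answer: 12 blocks, 24 active warps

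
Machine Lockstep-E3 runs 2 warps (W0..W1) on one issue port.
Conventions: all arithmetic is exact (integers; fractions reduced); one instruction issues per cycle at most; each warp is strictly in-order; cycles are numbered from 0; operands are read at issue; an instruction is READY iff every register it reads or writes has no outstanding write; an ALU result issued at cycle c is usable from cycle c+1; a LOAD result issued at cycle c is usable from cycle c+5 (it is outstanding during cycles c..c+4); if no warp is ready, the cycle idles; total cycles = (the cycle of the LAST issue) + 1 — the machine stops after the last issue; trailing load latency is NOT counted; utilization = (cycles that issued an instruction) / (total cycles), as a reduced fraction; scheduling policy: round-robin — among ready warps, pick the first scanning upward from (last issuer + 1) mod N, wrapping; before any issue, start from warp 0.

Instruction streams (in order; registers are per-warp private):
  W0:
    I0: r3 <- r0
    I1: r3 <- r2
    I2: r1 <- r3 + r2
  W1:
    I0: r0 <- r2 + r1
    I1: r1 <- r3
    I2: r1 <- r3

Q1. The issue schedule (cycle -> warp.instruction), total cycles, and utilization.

cycle 0: W0.I0
cycle 1: W1.I0
cycle 2: W0.I1
cycle 3: W1.I1
cycle 4: W0.I2
cycle 5: W1.I2

Answer: 6 cycles, utilization 1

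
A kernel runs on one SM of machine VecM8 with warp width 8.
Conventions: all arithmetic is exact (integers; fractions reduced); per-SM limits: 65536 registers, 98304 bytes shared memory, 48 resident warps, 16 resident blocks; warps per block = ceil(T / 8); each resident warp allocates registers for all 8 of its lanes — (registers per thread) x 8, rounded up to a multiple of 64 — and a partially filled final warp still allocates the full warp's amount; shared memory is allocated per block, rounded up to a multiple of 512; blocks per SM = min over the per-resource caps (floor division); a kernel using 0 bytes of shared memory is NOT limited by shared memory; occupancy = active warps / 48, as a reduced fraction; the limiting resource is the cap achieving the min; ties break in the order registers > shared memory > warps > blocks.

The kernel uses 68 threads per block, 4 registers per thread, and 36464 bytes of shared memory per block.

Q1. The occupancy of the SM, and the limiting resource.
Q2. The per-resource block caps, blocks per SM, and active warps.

Answer: occupancy 3/8, limited by shared memory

registers: 113 blocks
shared memory: 2 blocks
warps: 5 blocks
blocks: 16 blocks

Answer: 2 blocks, 18 active warps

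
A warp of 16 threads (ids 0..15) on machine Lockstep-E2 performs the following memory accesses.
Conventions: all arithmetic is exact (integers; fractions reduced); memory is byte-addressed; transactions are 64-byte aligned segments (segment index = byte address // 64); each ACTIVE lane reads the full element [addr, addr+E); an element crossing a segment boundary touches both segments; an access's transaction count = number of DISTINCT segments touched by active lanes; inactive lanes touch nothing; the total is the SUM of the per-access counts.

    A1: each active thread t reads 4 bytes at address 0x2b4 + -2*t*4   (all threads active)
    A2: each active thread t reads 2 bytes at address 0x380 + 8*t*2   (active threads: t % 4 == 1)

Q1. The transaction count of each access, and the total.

A1: 3 transactions
A2: 4 transactions

Answer: 3,4; total 7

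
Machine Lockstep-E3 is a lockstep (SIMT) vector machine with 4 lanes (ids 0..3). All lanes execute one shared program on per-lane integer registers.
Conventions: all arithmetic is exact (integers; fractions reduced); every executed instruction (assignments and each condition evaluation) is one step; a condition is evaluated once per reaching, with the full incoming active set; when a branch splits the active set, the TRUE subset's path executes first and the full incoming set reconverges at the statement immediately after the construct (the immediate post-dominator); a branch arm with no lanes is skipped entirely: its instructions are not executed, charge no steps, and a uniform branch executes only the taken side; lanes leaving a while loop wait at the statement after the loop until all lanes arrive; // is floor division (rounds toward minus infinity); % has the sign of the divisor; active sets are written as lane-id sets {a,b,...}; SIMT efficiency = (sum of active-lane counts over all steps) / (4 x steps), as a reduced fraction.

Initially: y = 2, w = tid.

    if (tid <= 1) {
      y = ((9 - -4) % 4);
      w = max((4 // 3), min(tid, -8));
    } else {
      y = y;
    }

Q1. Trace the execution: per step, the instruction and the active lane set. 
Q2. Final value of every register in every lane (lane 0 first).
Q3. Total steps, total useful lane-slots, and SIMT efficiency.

step 0: eval (tid <= 1)              {0,1,2,3}
step 1: y <- ((9 - -4) % 4)          {0,1}
step 2: w <- max((4 // 3), min(tid, -8)) {0,1}
step 3: y <- y                       {2,3}

Answer: 4 steps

y: 1,1,2,2
w: 1,1,2,3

steps = 4; useful = 10; efficiency = 10/16 = 5/8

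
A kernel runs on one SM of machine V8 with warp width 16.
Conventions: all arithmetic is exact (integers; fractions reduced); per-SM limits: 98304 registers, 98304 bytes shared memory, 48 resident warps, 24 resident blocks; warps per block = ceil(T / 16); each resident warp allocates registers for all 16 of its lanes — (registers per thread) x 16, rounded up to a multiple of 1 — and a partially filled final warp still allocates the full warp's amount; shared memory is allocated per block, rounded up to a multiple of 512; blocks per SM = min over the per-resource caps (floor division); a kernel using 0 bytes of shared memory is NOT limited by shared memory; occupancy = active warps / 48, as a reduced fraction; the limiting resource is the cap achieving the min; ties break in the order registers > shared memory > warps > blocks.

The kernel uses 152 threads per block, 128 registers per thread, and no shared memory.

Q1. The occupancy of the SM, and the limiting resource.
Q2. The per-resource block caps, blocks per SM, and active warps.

Answer: occupancy 5/6, limited by registers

registers: 4 blocks
shared memory: no limit (kernel uses none)
warps: 4 blocks
blocks: 24 blocks

Answer: 4 blocks, 40 active warps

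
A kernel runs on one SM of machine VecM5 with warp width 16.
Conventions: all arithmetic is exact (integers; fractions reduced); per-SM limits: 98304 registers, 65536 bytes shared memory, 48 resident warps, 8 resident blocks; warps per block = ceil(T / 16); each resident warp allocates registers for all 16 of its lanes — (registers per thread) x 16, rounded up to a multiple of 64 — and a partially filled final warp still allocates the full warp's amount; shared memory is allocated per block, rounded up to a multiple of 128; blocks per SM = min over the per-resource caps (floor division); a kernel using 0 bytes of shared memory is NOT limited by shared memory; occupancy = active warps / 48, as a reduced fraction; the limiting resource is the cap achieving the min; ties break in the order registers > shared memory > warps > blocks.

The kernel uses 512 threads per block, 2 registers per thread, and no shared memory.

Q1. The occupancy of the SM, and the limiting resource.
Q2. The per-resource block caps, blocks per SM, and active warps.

Answer: occupancy 2/3, limited by warps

registers: 48 blocks
shared memory: no limit (kernel uses none)
warps: 1 block
blocks: 8 blocks

Answer: 1 block, 32 active warps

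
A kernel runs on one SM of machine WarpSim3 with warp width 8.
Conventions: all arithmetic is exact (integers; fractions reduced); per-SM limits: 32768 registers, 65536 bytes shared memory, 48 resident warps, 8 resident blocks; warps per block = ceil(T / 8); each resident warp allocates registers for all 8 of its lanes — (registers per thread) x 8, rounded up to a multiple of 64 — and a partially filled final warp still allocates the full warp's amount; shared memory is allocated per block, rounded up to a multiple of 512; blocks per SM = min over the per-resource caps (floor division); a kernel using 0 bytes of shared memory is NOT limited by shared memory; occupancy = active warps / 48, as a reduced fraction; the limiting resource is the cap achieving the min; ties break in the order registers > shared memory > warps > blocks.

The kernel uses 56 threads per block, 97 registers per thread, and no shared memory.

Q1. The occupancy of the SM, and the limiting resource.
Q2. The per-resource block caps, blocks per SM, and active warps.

Answer: occupancy 35/48, limited by registers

registers: 5 blocks
shared memory: no limit (kernel uses none)
warps: 6 blocks
blocks: 8 blocks

Answer: 5 blocks, 35 active warps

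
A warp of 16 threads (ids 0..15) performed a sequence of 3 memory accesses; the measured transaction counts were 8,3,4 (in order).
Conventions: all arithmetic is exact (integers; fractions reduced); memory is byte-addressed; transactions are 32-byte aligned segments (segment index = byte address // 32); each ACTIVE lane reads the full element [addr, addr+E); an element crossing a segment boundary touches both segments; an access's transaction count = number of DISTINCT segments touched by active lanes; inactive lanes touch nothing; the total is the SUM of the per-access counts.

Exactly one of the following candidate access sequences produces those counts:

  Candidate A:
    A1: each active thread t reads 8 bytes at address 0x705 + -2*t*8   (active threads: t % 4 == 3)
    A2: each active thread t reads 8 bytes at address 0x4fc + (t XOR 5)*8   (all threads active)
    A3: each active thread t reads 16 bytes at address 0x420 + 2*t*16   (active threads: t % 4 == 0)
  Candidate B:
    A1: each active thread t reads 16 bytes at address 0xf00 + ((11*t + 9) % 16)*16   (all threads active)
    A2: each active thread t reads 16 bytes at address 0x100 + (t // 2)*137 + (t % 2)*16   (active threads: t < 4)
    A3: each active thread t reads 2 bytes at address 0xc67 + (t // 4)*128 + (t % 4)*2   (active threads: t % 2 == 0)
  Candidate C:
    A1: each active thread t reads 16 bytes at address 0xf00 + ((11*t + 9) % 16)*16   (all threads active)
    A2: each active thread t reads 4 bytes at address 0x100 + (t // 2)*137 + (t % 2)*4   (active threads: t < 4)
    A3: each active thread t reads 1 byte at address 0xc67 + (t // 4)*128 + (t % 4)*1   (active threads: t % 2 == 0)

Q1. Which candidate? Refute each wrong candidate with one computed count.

A: A1 gives 4 transactions, not 8
C: A2 gives 2 transactions, not 3
B: all counts match (8,3,4)

Answer: B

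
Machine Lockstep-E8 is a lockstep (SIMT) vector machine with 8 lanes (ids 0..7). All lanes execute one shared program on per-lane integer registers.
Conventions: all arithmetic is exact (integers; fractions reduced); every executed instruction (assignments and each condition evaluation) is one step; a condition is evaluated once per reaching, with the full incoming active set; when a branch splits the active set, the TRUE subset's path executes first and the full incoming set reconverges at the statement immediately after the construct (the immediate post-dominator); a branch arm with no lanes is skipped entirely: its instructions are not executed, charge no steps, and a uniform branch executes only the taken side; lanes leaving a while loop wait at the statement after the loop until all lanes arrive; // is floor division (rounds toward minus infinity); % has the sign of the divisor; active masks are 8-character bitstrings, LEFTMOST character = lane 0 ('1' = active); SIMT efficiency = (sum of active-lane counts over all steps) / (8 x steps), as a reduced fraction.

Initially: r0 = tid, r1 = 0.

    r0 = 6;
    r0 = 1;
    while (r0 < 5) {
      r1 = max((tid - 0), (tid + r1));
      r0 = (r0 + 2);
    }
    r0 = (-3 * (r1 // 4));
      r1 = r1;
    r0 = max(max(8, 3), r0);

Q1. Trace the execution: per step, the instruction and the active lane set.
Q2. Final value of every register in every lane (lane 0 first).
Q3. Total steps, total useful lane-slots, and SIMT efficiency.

step 0: r0 <- 6                      11111111
step 1: r0 <- 1                      11111111
step 2: eval (r0 < 5)                11111111
step 3: r1 <- max((tid - 0), (tid + r1)) 11111111
step 4: r0 <- (r0 + 2)               11111111
step 5: eval (r0 < 5)                11111111
step 6: r1 <- max((tid - 0), (tid + r1)) 11111111
step 7: r0 <- (r0 + 2)               11111111
step 8: eval (r0 < 5)                11111111
step 9: r0 <- (-3 * (r1 // 4))       11111111
step 10: r1 <- r1                     11111111
step 11: r0 <- max(max(8, 3), r0)     11111111

Answer: 12 steps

r0: 8,8,8,8,8,8,8,8
r1: 0,2,4,6,8,10,12,14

steps = 12; useful = 96; efficiency = 96/96 = 1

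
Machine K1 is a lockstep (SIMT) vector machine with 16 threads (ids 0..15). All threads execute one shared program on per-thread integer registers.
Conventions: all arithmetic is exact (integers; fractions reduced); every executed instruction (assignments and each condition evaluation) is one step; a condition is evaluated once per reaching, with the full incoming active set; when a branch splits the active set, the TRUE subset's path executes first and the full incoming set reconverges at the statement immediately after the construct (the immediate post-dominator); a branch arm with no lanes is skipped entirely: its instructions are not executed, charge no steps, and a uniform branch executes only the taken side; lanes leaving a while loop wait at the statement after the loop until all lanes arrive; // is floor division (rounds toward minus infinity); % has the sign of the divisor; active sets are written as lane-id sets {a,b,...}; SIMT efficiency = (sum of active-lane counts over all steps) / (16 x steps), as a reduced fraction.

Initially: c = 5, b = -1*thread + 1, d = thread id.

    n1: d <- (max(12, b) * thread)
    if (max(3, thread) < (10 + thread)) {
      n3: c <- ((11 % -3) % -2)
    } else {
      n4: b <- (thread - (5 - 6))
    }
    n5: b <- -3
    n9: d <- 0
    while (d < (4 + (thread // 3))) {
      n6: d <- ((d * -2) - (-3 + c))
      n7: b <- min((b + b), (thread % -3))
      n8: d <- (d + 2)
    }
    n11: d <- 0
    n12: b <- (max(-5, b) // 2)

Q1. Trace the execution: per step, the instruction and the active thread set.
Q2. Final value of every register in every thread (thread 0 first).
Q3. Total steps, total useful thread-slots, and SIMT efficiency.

step 0: d <- (max(12, b) * thread)   {0,1,2,3,4,5,6,7,8,9,10,11,12,13,14,15}
step 1: eval (max(3, thread) < (10 + thread)) {0,1,2,3,4,5,6,7,8,9,10,11,12,13,14,15}
step 2: c <- ((11 % -3) % -2)        {0,1,2,3,4,5,6,7,8,9,10,11,12,13,14,15}
step 3: b <- -3                      {0,1,2,3,4,5,6,7,8,9,10,11,12,13,14,15}
step 4: d <- 0                       {0,1,2,3,4,5,6,7,8,9,10,11,12,13,14,15}
step 5: eval (d < (4 + (thread // 3))) {0,1,2,3,4,5,6,7,8,9,10,11,12,13,14,15}
step 6: d <- ((d * -2) - (-3 + c))   {0,1,2,3,4,5,6,7,8,9,10,11,12,13,14,15}
step 7: b <- min((b + b), (thread % -3)) {0,1,2,3,4,5,6,7,8,9,10,11,12,13,14,15}
step 8: d <- (d + 2)                 {0,1,2,3,4,5,6,7,8,9,10,11,12,13,14,15}
step 9: eval (d < (4 + (thread // 3))) {0,1,2,3,4,5,6,7,8,9,10,11,12,13,14,15}
step 10: d <- ((d * -2) - (-3 + c))   {9,10,11,12,13,14,15}
step 11: b <- min((b + b), (thread % -3)) {9,10,11,12,13,14,15}
step 12: d <- (d + 2)                 {9,10,11,12,13,14,15}
step 13: eval (d < (4 + (thread // 3))) {9,10,11,12,13,14,15}
step 14: d <- ((d * -2) - (-3 + c))   {9,10,11,12,13,14,15}
step 15: b <- min((b + b), (thread % -3)) {9,10,11,12,13,14,15}
step 16: d <- (d + 2)                 {9,10,11,12,13,14,15}
step 17: eval (d < (4 + (thread // 3))) {9,10,11,12,13,14,15}
step 18: d <- 0                       {0,1,2,3,4,5,6,7,8,9,10,11,12,13,14,15}
step 19: b <- (max(-5, b) // 2)       {0,1,2,3,4,5,6,7,8,9,10,11,12,13,14,15}

Answer: 20 steps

c: -1,-1,-1,-1,-1,-1,-1,-1,-1,-1,-1,-1,-1,-1,-1,-1
b: -3,-3,-3,-3,-3,-3,-3,-3,-3,-3,-3,-3,-3,-3,-3,-3
d: 0,0,0,0,0,0,0,0,0,0,0,0,0,0,0,0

steps = 20; useful = 248; efficiency = 248/320 = 31/40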